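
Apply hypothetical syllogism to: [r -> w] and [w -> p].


Hypothetical syllogism: from (P → Q) and (Q → R), infer (P → R).
Chain the two implications through the shared middle term 'w'.

r -> p


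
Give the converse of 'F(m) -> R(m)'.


The converse of (P → Q) is (Q → P). It is not in general equivalent to the original.
Here P = 'F(m)' and Q = 'R(m)'.

If R(m), then F(m).


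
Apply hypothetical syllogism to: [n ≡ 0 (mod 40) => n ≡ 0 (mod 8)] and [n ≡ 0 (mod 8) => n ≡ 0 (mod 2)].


Hypothetical syllogism: from (P → Q) and (Q → R), infer (P → R).
Chain the two implications through the shared middle term 'n ≡ 0 (mod 8)'.

n ≡ 0 (mod 40) => n ≡ 0 (mod 2)


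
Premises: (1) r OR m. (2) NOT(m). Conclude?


Disjunctive syllogism: from (P ∨ Q) and ¬P, infer Q.
One disjunct, 'm', is ruled out; the other must hold.

r


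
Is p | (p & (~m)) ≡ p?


Compare truth tables:
m | p | φ | ψ
-------------
False | False | False | False
True | False | False | False
False | True | True | True
True | True | True | True
The columns φ and ψ agree on every row.

Yes, they are logically equivalent.


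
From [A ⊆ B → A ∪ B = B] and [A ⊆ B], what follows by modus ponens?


Modus ponens: from (P → Q) and P, infer Q.
P = 'A ⊆ B' is asserted, and P → Q holds, so Q follows.

A ∪ B = B.


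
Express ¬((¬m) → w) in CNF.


Step 1: Rewrite (¬m) → w as ¬(¬m) ∨ w.
Step 2: Negate: ¬(¬(¬m) ∨ w) = (¬m) ∧ ¬w (De Morgan + double negation).

(¬m) ∧ (¬w)


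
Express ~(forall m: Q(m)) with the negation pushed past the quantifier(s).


¬(forall x: φ) = exists x: ¬φ, and ¬(exists x: φ) = forall x: ¬φ.
Apply to the universal statement.

exists m: ~(Q(m))


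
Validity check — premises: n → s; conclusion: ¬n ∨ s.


This matches the form of material implication: the conclusion follows in every model of the premises.

Valid.


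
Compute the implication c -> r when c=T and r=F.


Implication is false only when antecedent is true and consequent is false.
Substitute: c=T, r=F.
T -> F evaluates to F.

F


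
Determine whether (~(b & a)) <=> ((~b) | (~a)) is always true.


Build the truth table over {a, b}:
a | b | φ
---------
False | False | True
True | False | True
False | True | True
True | True | True
Every row evaluates to true.

Yes, it is a tautology.


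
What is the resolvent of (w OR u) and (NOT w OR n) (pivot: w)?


The clauses contain complementary literals w and NOTw.
Resolution eliminates this pair and disjoins the remaining literals (merging duplicates).

(u OR n)


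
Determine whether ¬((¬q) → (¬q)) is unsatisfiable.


Truth table over {q}:
q | φ
-----
F | F
T | F
Every row is false.

Yes, it is a contradiction.


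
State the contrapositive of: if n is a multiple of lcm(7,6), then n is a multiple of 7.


The contrapositive of (P → Q) is (¬Q → ¬P); it is logically equivalent to the original.
Here P = 'n is a multiple of lcm(7,6)' and Q = 'n is a multiple of 7'.

If not (n is a multiple of 7), then not (n is a multiple of lcm(7,6)).


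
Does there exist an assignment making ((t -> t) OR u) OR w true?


Search for a satisfying assignment over {t, u, w}.
Try t=F, u=F, w=F: the formula evaluates to T.
A satisfying assignment exists.

Satisfiable.


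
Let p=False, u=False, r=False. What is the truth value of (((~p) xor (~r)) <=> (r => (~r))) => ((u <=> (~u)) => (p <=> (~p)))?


Substitute p=False, u=False, r=False:
… (earlier sub-steps elided)
(~p) xor (~r) = True xor True = False
~r = True
r => (~r) = False => True = True
((~p) xor (~r)) <=> (r => (~r)) = False <=> True = False
~u = True
u <=> (~u) = False <=> True = False
~p = True
p <=> (~p) = False <=> True = False
(u <=> (~u)) => (p <=> (~p)) = False => False = True
(((~p) xor (~r)) <=> (r => (~r))) => ((u <=> (~u)) => (p <=> (~p))) = False => True = True

True


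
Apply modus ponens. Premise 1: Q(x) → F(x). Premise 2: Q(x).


Modus ponens: from (P → Q) and P, infer Q.
P = 'Q(x)' is asserted, and P → Q holds, so Q follows.

F(x).


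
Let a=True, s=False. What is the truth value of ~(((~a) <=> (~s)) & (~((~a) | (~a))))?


Substitute a=True, s=False:
~a = False
~s = True
(~a) <=> (~s) = False <=> True = False
~a = False
~a = False
(~a) | (~a) = False | False = False
~((~a) | (~a)) = True
((~a) <=> (~s)) & (~((~a) | (~a))) = False & True = False
~(((~a) <=> (~s)) & (~((~a) | (~a)))) = True

True


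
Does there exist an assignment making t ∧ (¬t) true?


Check all 2 assignments over {t}:
t | φ
-----
F | F
T | F
No assignment makes the formula true.

Unsatisfiable.


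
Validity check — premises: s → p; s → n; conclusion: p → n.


This is (no valid rule). There exist truth assignments where the premises are all true but the conclusion is false.

Invalid.


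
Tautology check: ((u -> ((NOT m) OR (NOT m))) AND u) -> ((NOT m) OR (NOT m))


Build the truth table over {m, u}:
m | u | φ
---------
F | F | T
T | F | T
F | T | T
T | T | T
Every row evaluates to true.

Yes, it is a tautology.


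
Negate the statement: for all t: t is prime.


¬(for all x: φ) = there exists x: ¬φ, and ¬(there exists x: φ) = for all x: ¬φ.
Apply to the universal statement.

there exists t: NOT(t is prime)


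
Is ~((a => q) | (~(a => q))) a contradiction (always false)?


Truth table over {a, q}:
a | q | φ
---------
False | False | False
True | False | False
False | True | False
True | True | False
Every row is false.

Yes, it is a contradiction.


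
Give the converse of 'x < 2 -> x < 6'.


The converse of (P → Q) is (Q → P). It is not in general equivalent to the original.
Here P = 'x < 2' and Q = 'x < 6'.

If x < 6, then x < 2.


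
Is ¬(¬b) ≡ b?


Compare truth tables:
b | φ | ψ
---------
F | F | F
T | T | T
The columns φ and ψ agree on every row.

Yes, they are logically equivalent.


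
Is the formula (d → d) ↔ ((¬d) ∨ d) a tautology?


Build the truth table over {d}:
d | φ
-----
F | T
T | T
Every row evaluates to true.

Yes, it is a tautology.


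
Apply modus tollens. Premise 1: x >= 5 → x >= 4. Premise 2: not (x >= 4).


Modus tollens: from (P → Q) and ¬Q, infer ¬P.
Q = 'x >= 4' is denied; since P → Q, P must also fail.

Not (x >= 5).


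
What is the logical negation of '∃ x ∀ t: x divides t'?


Negation flips each quantifier (∀↔∃) and negates the inner predicate.
¬(∃ x ∀ t: φ) = ∀ x ∃ t: ¬φ.

∀ x ∃ t: ¬(x divides t)


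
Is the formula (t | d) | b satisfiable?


Search for a satisfying assignment over {b, d, t}.
Try b=True, d=False, t=False: the formula evaluates to True.
A satisfying assignment exists.

Satisfiable.


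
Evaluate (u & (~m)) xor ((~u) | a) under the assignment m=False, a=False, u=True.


Substitute m=False, a=False, u=True:
~m = True
u & (~m) = True & True = True
~u = False
(~u) | a = False | False = False
(u & (~m)) xor ((~u) | a) = True xor False = True

True


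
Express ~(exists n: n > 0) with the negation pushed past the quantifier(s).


¬(forall x: φ) = exists x: ¬φ, and ¬(exists x: φ) = forall x: ¬φ.
Apply to the existential statement.

forall n: ~(n > 0)


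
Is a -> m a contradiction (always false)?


Truth table over {a, m}:
a | m | φ
---------
F | F | T
T | F | F
F | T | T
T | T | T
Satisfying assignment at row 1: a=F, m=F gives T.

No, it is not a contradiction.


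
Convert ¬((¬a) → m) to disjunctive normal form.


Step 1: Rewrite implication then negate: ¬(¬(¬a) ∨ m) = (¬a) ∧ ¬m.

(¬a) ∧ (¬m)


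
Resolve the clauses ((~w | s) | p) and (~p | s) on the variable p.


The clauses contain complementary literals p and ~p.
Resolution eliminates this pair and disjoins the remaining literals (merging duplicates).

(~w | s)


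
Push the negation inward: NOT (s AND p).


De Morgan: the negation of a conjunction is the disjunction of the negations.
Distribute NOT across AND, flipping it to OR, and negate each literal.

(NOT s) OR (NOT p)


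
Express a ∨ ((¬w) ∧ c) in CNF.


Step 1: Distribute ∨ over ∧: a ∨ ((¬w) ∧ c) = (a ∨ (¬w)) ∧ (a ∨ c).

(a ∨ (¬w)) ∧ (a ∨ c)


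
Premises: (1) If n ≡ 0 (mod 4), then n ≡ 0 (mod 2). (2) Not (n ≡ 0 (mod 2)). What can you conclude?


Modus tollens: from (P → Q) and ¬Q, infer ¬P.
Q = 'n ≡ 0 (mod 2)' is denied; since P → Q, P must also fail.

Not (n ≡ 0 (mod 4)).


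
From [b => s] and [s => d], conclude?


Hypothetical syllogism: from (P → Q) and (Q → R), infer (P → R).
Chain the two implications through the shared middle term 's'.

b => d


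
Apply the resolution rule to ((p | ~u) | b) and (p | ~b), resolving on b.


The clauses contain complementary literals b and ~b.
Resolution eliminates this pair and disjoins the remaining literals (merging duplicates).

(~u | p)


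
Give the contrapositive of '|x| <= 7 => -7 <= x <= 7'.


The contrapositive of (P → Q) is (¬Q → ¬P); it is logically equivalent to the original.
Here P = '|x| <= 7' and Q = '-7 <= x <= 7'.

If not (-7 <= x <= 7), then not (|x| <= 7).


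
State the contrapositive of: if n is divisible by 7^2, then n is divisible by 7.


The contrapositive of (P → Q) is (¬Q → ¬P); it is logically equivalent to the original.
Here P = 'n is divisible by 7^2' and Q = 'n is divisible by 7'.

If not (n is divisible by 7), then not (n is divisible by 7^2).


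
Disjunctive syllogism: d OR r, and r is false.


Disjunctive syllogism: from (P ∨ Q) and ¬P, infer Q.
One disjunct, 'r', is ruled out; the other must hold.

d


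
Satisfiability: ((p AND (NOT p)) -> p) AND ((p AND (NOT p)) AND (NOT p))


Check all 2 assignments over {p}:
p | φ
-----
F | F
T | F
No assignment makes the formula true.

Unsatisfiable.


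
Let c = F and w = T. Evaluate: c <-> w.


Biconditional is true when both operands have the same truth value.
Substitute: c=F, w=T.
F <-> T evaluates to F.

F


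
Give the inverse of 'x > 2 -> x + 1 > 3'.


The inverse of (P → Q) is (¬P → ¬Q). It is equivalent to the converse, not to the original.
Here P = 'x > 2' and Q = 'x + 1 > 3'.

If not (x > 2), then not (x + 1 > 3).


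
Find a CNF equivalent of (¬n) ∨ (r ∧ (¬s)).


Step 1: Distribute ∨ over ∧: (¬n) ∨ (r ∧ (¬s)) = ((¬n) ∨ r) ∧ ((¬n) ∨ (¬s)).

((¬n) ∨ r) ∧ ((¬n) ∨ (¬s))


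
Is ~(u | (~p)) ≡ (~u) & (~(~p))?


Compare truth tables:
p | u | φ | ψ
-------------
False | False | False | False
True | False | True | True
False | True | False | False
True | True | False | False
The columns φ and ψ agree on every row.

Yes, they are logically equivalent.


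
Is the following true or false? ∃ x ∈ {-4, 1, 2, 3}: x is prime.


Evaluate the predicate on each element: -4:F, 1:F, 2:T, 3:T.
Witness x = 2 satisfies the predicate.

T


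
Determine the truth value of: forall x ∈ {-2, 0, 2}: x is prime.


Evaluate the predicate on each element: -2:False, 0:False, 2:True.
Counterexample x = -2 fails the predicate.

False


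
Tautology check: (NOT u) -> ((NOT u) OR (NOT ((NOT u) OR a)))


Build the truth table over {a, u}:
a | u | φ
---------
F | F | T
T | F | T
F | T | T
T | T | T
Every row evaluates to true.

Yes, it is a tautology.


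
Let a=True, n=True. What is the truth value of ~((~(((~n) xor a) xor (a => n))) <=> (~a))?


Substitute a=True, n=True:
~n = False
(~n) xor a = False xor True = True
a => n = True => True = True
((~n) xor a) xor (a => n) = True xor True = False
~(((~n) xor a) xor (a => n)) = True
~a = False
(~(((~n) xor a) xor (a => n))) <=> (~a) = True <=> False = False
~((~(((~n) xor a) xor (a => n))) <=> (~a)) = True

True


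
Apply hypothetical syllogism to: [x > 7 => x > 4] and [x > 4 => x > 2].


Hypothetical syllogism: from (P → Q) and (Q → R), infer (P → R).
Chain the two implications through the shared middle term 'x > 4'.

x > 7 => x > 2


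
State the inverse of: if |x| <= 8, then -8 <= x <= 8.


The inverse of (P → Q) is (¬P → ¬Q). It is equivalent to the converse, not to the original.
Here P = '|x| <= 8' and Q = '-8 <= x <= 8'.

If not (|x| <= 8), then not (-8 <= x <= 8).


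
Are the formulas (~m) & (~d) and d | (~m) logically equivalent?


Compare truth tables:
d | m | φ | ψ
-------------
False | False | True | True
True | False | False | True
False | True | False | False
True | True | False | True
They differ at row 2 (d=True, m=False): φ=False but ψ=True.

No, they are not logically equivalent.


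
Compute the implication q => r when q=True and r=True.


Implication is false only when antecedent is true and consequent is false.
Substitute: q=True, r=True.
True => True evaluates to True.

True


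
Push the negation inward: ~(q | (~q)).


De Morgan: the negation of a disjunction is the conjunction of the negations.
Distribute ~ across |, flipping it to &, and negate each literal.

(~q) & q


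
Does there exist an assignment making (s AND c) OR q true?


Search for a satisfying assignment over {c, q, s}.
Try c=F, q=T, s=F: the formula evaluates to T.
A satisfying assignment exists.

Satisfiable.


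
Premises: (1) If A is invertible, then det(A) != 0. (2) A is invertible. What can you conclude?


Modus ponens: from (P → Q) and P, infer Q.
P = 'A is invertible' is asserted, and P → Q holds, so Q follows.

det(A) != 0.


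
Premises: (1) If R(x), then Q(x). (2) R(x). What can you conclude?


Modus ponens: from (P → Q) and P, infer Q.
P = 'R(x)' is asserted, and P → Q holds, so Q follows.

Q(x).


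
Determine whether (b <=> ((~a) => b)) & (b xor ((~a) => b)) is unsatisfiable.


Truth table over {a, b}:
a | b | φ
---------
False | False | False
True | False | False
False | True | False
True | True | False
Every row is false.

Yes, it is a contradiction.


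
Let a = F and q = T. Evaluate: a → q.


Implication is false only when antecedent is true and consequent is false.
Substitute: a=F, q=T.
F → T evaluates to T.

T


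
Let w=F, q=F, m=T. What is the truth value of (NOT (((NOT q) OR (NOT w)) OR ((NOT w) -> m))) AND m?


Substitute w=F, q=F, m=T:
NOT q = T
NOT w = T
(NOT q) OR (NOT w) = T OR T = T
NOT w = T
(NOT w) -> m = T -> T = T
((NOT q) OR (NOT w)) OR ((NOT w) -> m) = T OR T = T
NOT (((NOT q) OR (NOT w)) OR ((NOT w) -> m)) = F
(NOT (((NOT q) OR (NOT w)) OR ((NOT w) -> m))) AND m = F AND T = F

F


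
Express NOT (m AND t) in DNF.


Step 1: Apply De Morgan: ¬(m ∧ t) = ¬m ∨ ¬t.

(NOT m) OR (NOT t)


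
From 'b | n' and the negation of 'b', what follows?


Disjunctive syllogism: from (P ∨ Q) and ¬P, infer Q.
One disjunct, 'b', is ruled out; the other must hold.

n


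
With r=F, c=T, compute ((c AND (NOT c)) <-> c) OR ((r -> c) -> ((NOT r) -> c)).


Substitute r=F, c=T:
NOT c = F
c AND (NOT c) = T AND F = F
(c AND (NOT c)) <-> c = F <-> T = F
r -> c = F -> T = T
NOT r = T
(NOT r) -> c = T -> T = T
(r -> c) -> ((NOT r) -> c) = T -> T = T
((c AND (NOT c)) <-> c) OR ((r -> c) -> ((NOT r) -> c)) = F OR T = T

T


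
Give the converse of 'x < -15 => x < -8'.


The converse of (P → Q) is (Q → P). It is not in general equivalent to the original.
Here P = 'x < -15' and Q = 'x < -8'.

If x < -8, then x < -15.


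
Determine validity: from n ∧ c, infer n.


This matches the form of conjunction elimination: the conclusion follows in every model of the premises.

Valid.


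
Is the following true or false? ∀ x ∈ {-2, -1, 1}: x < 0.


Evaluate the predicate on each element: -2:T, -1:T, 1:F.
Counterexample x = 1 fails the predicate.

F


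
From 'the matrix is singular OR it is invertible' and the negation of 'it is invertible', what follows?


Disjunctive syllogism: from (P ∨ Q) and ¬P, infer Q.
One disjunct, 'it is invertible', is ruled out; the other must hold.

the matrix is singular


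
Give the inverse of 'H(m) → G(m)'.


The inverse of (P → Q) is (¬P → ¬Q). It is equivalent to the converse, not to the original.
Here P = 'H(m)' and Q = 'G(m)'.

If not (H(m)), then not (G(m)).


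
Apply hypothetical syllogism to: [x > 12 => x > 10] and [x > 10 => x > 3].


Hypothetical syllogism: from (P → Q) and (Q → R), infer (P → R).
Chain the two implications through the shared middle term 'x > 10'.

x > 12 => x > 3


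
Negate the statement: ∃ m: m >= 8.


¬(∀ x: φ) = ∃ x: ¬φ, and ¬(∃ x: φ) = ∀ x: ¬φ.
Apply to the existential statement.

∀ m: ¬(m >= 8)


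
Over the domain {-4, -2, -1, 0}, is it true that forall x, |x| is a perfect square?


Evaluate the predicate on each element: -4:True, -2:False, -1:True, 0:True.
Counterexample x = -2 fails the predicate.

False


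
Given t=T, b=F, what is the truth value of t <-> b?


Biconditional is true when both operands have the same truth value.
Substitute: t=T, b=F.
T <-> F evaluates to F.

F


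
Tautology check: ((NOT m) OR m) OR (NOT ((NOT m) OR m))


Build the truth table over {m}:
m | φ
-----
F | T
T | T
Every row evaluates to true.

Yes, it is a tautology.


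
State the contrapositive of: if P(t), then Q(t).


The contrapositive of (P → Q) is (¬Q → ¬P); it is logically equivalent to the original.
Here P = 'P(t)' and Q = 'Q(t)'.

If not (Q(t)), then not (P(t)).


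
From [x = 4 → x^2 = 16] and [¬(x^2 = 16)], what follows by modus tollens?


Modus tollens: from (P → Q) and ¬Q, infer ¬P.
Q = 'x^2 = 16' is denied; since P → Q, P must also fail.

Not (x = 4).


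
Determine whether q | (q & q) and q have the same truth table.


Compare truth tables:
q | φ | ψ
---------
False | False | False
True | True | True
The columns φ and ψ agree on every row.

Yes, they are logically equivalent.


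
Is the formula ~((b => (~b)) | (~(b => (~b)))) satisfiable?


Check all 2 assignments over {b}:
b | φ
-----
False | False
True | False
No assignment makes the formula true.

Unsatisfiable.


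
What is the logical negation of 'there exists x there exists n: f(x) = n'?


Negation flips each quantifier (∀↔∃) and negates the inner predicate.
¬(there exists x there exists n: φ) = for all x for all n: ¬φ.

for all x for all n: NOT(f(x) = n)


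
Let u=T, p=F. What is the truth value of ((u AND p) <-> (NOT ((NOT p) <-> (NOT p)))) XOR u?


Substitute u=T, p=F:
u AND p = T AND F = F
NOT p = T
NOT p = T
(NOT p) <-> (NOT p) = T <-> T = T
NOT ((NOT p) <-> (NOT p)) = F
(u AND p) <-> (NOT ((NOT p) <-> (NOT p))) = F <-> F = T
((u AND p) <-> (NOT ((NOT p) <-> (NOT p)))) XOR u = T XOR T = F

F


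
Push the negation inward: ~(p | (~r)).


De Morgan: the negation of a disjunction is the conjunction of the negations.
Distribute ~ across |, flipping it to &, and negate each literal.

(~p) & r


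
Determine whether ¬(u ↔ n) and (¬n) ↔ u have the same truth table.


Compare truth tables:
n | u | φ | ψ
-------------
F | F | F | F
T | F | T | T
F | T | T | T
T | T | F | F
The columns φ and ψ agree on every row.

Yes, they are logically equivalent.


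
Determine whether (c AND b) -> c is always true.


Build the truth table over {b, c}:
b | c | φ
---------
F | F | T
T | F | T
F | T | T
T | T | T
Every row evaluates to true.

Yes, it is a tautology.


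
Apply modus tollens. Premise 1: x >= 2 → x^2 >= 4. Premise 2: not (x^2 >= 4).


Modus tollens: from (P → Q) and ¬Q, infer ¬P.
Q = 'x^2 >= 4' is denied; since P → Q, P must also fail.

Not (x >= 2).


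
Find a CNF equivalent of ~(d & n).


Step 1: Apply De Morgan: ¬(d ∧ n) = ¬d ∨ ¬n.

(~d) | (~n)


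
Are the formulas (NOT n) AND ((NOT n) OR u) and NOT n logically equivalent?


Compare truth tables:
n | u | φ | ψ
-------------
F | F | T | T
T | F | F | F
F | T | T | T
T | T | F | F
The columns φ and ψ agree on every row.

Yes, they are logically equivalent.


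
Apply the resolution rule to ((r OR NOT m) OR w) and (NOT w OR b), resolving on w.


The clauses contain complementary literals w and NOTw.
Resolution eliminates this pair and disjoins the remaining literals (merging duplicates).

((NOT m OR r) OR b)


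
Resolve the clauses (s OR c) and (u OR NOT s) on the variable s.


The clauses contain complementary literals s and NOTs.
Resolution eliminates this pair and disjoins the remaining literals (merging duplicates).

(c OR u)


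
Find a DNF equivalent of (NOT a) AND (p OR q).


Step 1: Distribute ∧ over ∨: (¬a) ∧ (p ∨ q) = ((¬a) ∧ p) ∨ ((¬a) ∧ q).

((NOT a) AND p) OR ((NOT a) AND q)


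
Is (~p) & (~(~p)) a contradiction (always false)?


Truth table over {p}:
p | φ
-----
False | False
True | False
Every row is false.

Yes, it is a contradiction.


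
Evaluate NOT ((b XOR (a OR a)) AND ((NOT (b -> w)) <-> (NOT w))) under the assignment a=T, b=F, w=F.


Substitute a=T, b=F, w=F:
a OR a = T OR T = T
b XOR (a OR a) = F XOR T = T
b -> w = F -> F = T
NOT (b -> w) = F
NOT w = T
(NOT (b -> w)) <-> (NOT w) = F <-> T = F
(b XOR (a OR a)) AND ((NOT (b -> w)) <-> (NOT w)) = T AND F = F
NOT ((b XOR (a OR a)) AND ((NOT (b -> w)) <-> (NOT w))) = T

T


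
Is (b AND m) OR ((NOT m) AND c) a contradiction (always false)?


Truth table over {b, c, m}:
b | c | m | φ
-------------
F | F | F | F
T | F | F | F
F | T | F | T
T | T | F | T
F | F | T | F
T | F | T | T
F | T | T | F
T | T | T | T
Satisfying assignment at row 3: b=F, c=T, m=F gives T.

No, it is not a contradiction.


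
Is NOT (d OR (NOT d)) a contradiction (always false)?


Truth table over {d}:
d | φ
-----
F | F
T | F
Every row is false.

Yes, it is a contradiction.


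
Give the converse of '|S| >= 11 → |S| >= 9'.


The converse of (P → Q) is (Q → P). It is not in general equivalent to the original.
Here P = '|S| >= 11' and Q = '|S| >= 9'.

If |S| >= 9, then |S| >= 11.


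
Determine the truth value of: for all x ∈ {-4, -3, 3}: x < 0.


Evaluate the predicate on each element: -4:T, -3:T, 3:F.
Counterexample x = 3 fails the predicate.

F


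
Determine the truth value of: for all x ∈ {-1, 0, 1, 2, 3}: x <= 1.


Evaluate the predicate on each element: -1:T, 0:T, 1:T, 2:F, 3:F.
Counterexample x = 2 fails the predicate.

F


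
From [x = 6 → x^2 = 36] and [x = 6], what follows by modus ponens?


Modus ponens: from (P → Q) and P, infer Q.
P = 'x = 6' is asserted, and P → Q holds, so Q follows.

x^2 = 36.


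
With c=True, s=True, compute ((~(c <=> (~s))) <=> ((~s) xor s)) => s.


Substitute c=True, s=True:
~s = False
c <=> (~s) = True <=> False = False
~(c <=> (~s)) = True
~s = False
(~s) xor s = False xor True = True
(~(c <=> (~s))) <=> ((~s) xor s) = True <=> True = True
((~(c <=> (~s))) <=> ((~s) xor s)) => s = True => True = True

True


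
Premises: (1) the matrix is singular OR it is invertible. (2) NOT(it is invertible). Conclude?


Disjunctive syllogism: from (P ∨ Q) and ¬P, infer Q.
One disjunct, 'it is invertible', is ruled out; the other must hold.

the matrix is singular


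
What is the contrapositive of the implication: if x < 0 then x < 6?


The contrapositive of (P → Q) is (¬Q → ¬P); it is logically equivalent to the original.
Here P = 'x < 0' and Q = 'x < 6'.

If not (x < 6), then not (x < 0).


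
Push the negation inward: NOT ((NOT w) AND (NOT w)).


De Morgan: the negation of a conjunction is the disjunction of the negations.
Distribute NOT across AND, flipping it to OR, and negate each literal.

w OR w


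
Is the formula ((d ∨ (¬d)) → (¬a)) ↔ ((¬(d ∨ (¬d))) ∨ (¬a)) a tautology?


Build the truth table over {a, d}:
a | d | φ
---------
F | F | T
T | F | T
F | T | T
T | T | T
Every row evaluates to true.

Yes, it is a tautology.


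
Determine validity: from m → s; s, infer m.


This is affirming the consequent (fallacy). There exist truth assignments where the premises are all true but the conclusion is false.

Invalid.


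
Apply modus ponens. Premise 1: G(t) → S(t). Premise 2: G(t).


Modus ponens: from (P → Q) and P, infer Q.
P = 'G(t)' is asserted, and P → Q holds, so Q follows.

S(t).


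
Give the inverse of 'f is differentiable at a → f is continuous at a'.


The inverse of (P → Q) is (¬P → ¬Q). It is equivalent to the converse, not to the original.
Here P = 'f is differentiable at a' and Q = 'f is continuous at a'.

If not (f is differentiable at a), then not (f is continuous at a).


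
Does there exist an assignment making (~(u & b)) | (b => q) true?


Search for a satisfying assignment over {b, q, u}.
Try b=False, q=False, u=False: the formula evaluates to True.
A satisfying assignment exists.

Satisfiable.


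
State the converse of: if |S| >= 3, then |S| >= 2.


The converse of (P → Q) is (Q → P). It is not in general equivalent to the original.
Here P = '|S| >= 3' and Q = '|S| >= 2'.

If |S| >= 2, then |S| >= 3.


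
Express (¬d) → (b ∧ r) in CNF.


Step 1: Rewrite (¬d) → (b ∧ r) as ¬(¬d) ∨ (b ∧ r).
Step 2: Distribute ∨ over ∧.
Step 3: Eliminate any double negations (¬¬X = X).

(d ∨ b) ∧ (d ∨ r)


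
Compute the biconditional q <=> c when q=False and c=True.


Biconditional is true when both operands have the same truth value.
Substitute: q=False, c=True.
False <=> True evaluates to False.

False


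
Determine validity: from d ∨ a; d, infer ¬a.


This is affirming a disjunct (fallacy). There exist truth assignments where the premises are all true but the conclusion is false.

Invalid.


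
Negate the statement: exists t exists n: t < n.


Negation flips each quantifier (∀↔∃) and negates the inner predicate.
¬(exists t exists n: φ) = forall t forall n: ¬φ.

forall t forall n: ~(t < n)


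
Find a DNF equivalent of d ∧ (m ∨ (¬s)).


Step 1: Distribute ∧ over ∨: d ∧ (m ∨ (¬s)) = (d ∧ m) ∨ (d ∧ (¬s)).

(d ∧ m) ∨ (d ∧ (¬s))


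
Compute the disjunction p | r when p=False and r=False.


Disjunction is false only when both operands are false.
Substitute: p=False, r=False.
False | False evaluates to False.

False


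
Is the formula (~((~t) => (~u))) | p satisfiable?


Search for a satisfying assignment over {p, t, u}.
Try p=True, t=False, u=False: the formula evaluates to True.
A satisfying assignment exists.

Satisfiable.


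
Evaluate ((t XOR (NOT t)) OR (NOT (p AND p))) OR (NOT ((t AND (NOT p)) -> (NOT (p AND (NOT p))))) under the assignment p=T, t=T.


Substitute p=T, t=T:
… (earlier sub-steps elided)
NOT (p AND p) = F
(t XOR (NOT t)) OR (NOT (p AND p)) = T OR F = T
NOT p = F
t AND (NOT p) = T AND F = F
NOT p = F
p AND (NOT p) = T AND F = F
NOT (p AND (NOT p)) = T
(t AND (NOT p)) -> (NOT (p AND (NOT p))) = F -> T = T
NOT ((t AND (NOT p)) -> (NOT (p AND (NOT p)))) = F
((t XOR (NOT t)) OR (NOT (p AND p))) OR (NOT ((t AND (NOT p)) -> (NOT (p AND (NOT p))))) = T OR F = T

T


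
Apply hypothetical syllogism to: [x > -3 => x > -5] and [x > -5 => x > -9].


Hypothetical syllogism: from (P → Q) and (Q → R), infer (P → R).
Chain the two implications through the shared middle term 'x > -5'.

x > -3 => x > -9


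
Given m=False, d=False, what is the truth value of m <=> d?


Biconditional is true when both operands have the same truth value.
Substitute: m=False, d=False.
False <=> False evaluates to True.

True


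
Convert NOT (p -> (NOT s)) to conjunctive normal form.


Step 1: Rewrite p → (¬s) as ¬p ∨ (¬s).
Step 2: Negate: ¬(¬p ∨ (¬s)) = p ∧ ¬(¬s) (De Morgan + double negation).
Step 3: Eliminate any double negations (¬¬X = X).

p AND s


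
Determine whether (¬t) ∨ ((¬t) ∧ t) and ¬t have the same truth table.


Compare truth tables:
t | φ | ψ
---------
F | T | T
T | F | F
The columns φ and ψ agree on every row.

Yes, they are logically equivalent.


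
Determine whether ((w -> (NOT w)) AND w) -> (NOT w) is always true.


Build the truth table over {w}:
w | φ
-----
F | T
T | T
Every row evaluates to true.

Yes, it is a tautology.


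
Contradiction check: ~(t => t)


Truth table over {t}:
t | φ
-----
False | False
True | False
Every row is false.

Yes, it is a contradiction.


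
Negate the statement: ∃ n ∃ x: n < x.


Negation flips each quantifier (∀↔∃) and negates the inner predicate.
¬(∃ n ∃ x: φ) = ∀ n ∀ x: ¬φ.

∀ n ∀ x: ¬(n < x)


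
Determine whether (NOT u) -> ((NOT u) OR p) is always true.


Build the truth table over {p, u}:
p | u | φ
---------
F | F | T
T | F | T
F | T | T
T | T | T
Every row evaluates to true.

Yes, it is a tautology.


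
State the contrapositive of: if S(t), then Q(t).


The contrapositive of (P → Q) is (¬Q → ¬P); it is logically equivalent to the original.
Here P = 'S(t)' and Q = 'Q(t)'.

If not (Q(t)), then not (S(t)).


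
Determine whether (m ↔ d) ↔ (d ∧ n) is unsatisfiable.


Truth table over {d, m, n}:
d | m | n | φ
-------------
F | F | F | F
T | F | F | T
F | T | F | T
T | T | F | F
F | F | T | F
T | F | T | F
F | T | T | T
T | T | T | T
Satisfying assignment at row 2: d=T, m=F, n=F gives T.

No, it is not a contradiction.


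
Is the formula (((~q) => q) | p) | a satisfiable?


Search for a satisfying assignment over {a, p, q}.
Try a=True, p=False, q=False: the formula evaluates to True.
A satisfying assignment exists.

Satisfiable.


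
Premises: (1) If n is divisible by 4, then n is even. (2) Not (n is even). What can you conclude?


Modus tollens: from (P → Q) and ¬Q, infer ¬P.
Q = 'n is even' is denied; since P → Q, P must also fail.

Not (n is divisible by 4).


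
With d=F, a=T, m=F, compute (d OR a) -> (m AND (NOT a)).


Substitute d=F, a=T, m=F:
d OR a = F OR T = T
NOT a = F
m AND (NOT a) = F AND F = F
(d OR a) -> (m AND (NOT a)) = T -> F = F

F


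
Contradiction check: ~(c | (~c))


Truth table over {c}:
c | φ
-----
False | False
True | False
Every row is false.

Yes, it is a contradiction.


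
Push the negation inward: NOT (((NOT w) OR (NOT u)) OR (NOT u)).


De Morgan: the negation of a disjunction is the conjunction of the negations.
Distribute NOT across OR, flipping it to AND, and negate each literal.

(w AND u) AND u


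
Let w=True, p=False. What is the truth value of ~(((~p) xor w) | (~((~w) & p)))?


Substitute w=True, p=False:
~p = True
(~p) xor w = True xor True = False
~w = False
(~w) & p = False & False = False
~((~w) & p) = True
((~p) xor w) | (~((~w) & p)) = False | True = True
~(((~p) xor w) | (~((~w) & p))) = False

False


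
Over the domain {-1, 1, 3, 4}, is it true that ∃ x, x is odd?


Evaluate the predicate on each element: -1:T, 1:T, 3:T, 4:F.
Witness x = -1 satisfies the predicate.

T


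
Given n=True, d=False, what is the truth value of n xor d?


Exclusive or is true when exactly one operand is true.
Substitute: n=True, d=False.
True xor False evaluates to True.

True


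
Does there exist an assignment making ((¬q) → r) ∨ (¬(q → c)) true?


Search for a satisfying assignment over {c, q, r}.
Try c=F, q=T, r=F: the formula evaluates to T.
A satisfying assignment exists.

Satisfiable.


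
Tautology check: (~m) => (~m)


Build the truth table over {m}:
m | φ
-----
False | True
True | True
Every row evaluates to true.

Yes, it is a tautology.


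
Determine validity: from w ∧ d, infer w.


This matches the form of conjunction elimination: the conclusion follows in every model of the premises.

Valid.


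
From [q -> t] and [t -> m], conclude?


Hypothetical syllogism: from (P → Q) and (Q → R), infer (P → R).
Chain the two implications through the shared middle term 't'.

q -> m


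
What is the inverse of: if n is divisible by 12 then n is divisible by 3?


The inverse of (P → Q) is (¬P → ¬Q). It is equivalent to the converse, not to the original.
Here P = 'n is divisible by 12' and Q = 'n is divisible by 3'.

If not (n is divisible by 12), then not (n is divisible by 3).


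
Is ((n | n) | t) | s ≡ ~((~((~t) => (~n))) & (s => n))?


Compare truth tables:
n | s | t | φ | ψ
-----------------
False | False | False | False | True
True | False | False | True | False
False | True | False | True | True
True | True | False | True | False
False | False | True | True | True
True | False | True | True | True
False | True | True | True | True
True | True | True | True | True
They differ at row 1 (n=False, s=False, t=False): φ=False but ψ=True.

No, they are not logically equivalent.


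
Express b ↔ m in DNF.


Step 1: b ↔ m is true exactly when both agree: (b ∧ m) ∨ (¬b ∧ ¬m).

(b ∧ m) ∨ ((¬b) ∧ (¬m))


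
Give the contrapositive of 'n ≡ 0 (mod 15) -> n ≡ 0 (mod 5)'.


The contrapositive of (P → Q) is (¬Q → ¬P); it is logically equivalent to the original.
Here P = 'n ≡ 0 (mod 15)' and Q = 'n ≡ 0 (mod 5)'.

If not (n ≡ 0 (mod 5)), then not (n ≡ 0 (mod 15)).


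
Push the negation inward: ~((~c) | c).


De Morgan: the negation of a disjunction is the conjunction of the negations.
Distribute ~ across |, flipping it to &, and negate each literal.

c & (~c)


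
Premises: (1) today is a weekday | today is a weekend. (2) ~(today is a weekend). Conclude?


Disjunctive syllogism: from (P ∨ Q) and ¬P, infer Q.
One disjunct, 'today is a weekend', is ruled out; the other must hold.

today is a weekday


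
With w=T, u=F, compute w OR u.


Substitute w=T, u=F:
w OR u = T OR F = T

T


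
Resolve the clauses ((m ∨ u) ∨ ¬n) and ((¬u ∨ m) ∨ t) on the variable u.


The clauses contain complementary literals u and ¬u.
Resolution eliminates this pair and disjoins the remaining literals (merging duplicates).

((m ∨ ¬n) ∨ t)


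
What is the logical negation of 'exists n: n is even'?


¬(forall x: φ) = exists x: ¬φ, and ¬(exists x: φ) = forall x: ¬φ.
Apply to the existential statement.

forall n: ~(n is even)


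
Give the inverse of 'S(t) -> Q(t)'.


The inverse of (P → Q) is (¬P → ¬Q). It is equivalent to the converse, not to the original.
Here P = 'S(t)' and Q = 'Q(t)'.

If not (S(t)), then not (Q(t)).


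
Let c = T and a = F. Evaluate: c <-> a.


Biconditional is true when both operands have the same truth value.
Substitute: c=T, a=F.
T <-> F evaluates to F.

F


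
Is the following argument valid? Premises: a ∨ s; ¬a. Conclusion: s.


This matches the form of disjunctive syllogism: the conclusion follows in every model of the premises.

Valid.


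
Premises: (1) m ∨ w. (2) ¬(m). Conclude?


Disjunctive syllogism: from (P ∨ Q) and ¬P, infer Q.
One disjunct, 'm', is ruled out; the other must hold.

w


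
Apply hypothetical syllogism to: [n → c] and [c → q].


Hypothetical syllogism: from (P → Q) and (Q → R), infer (P → R).
Chain the two implications through the shared middle term 'c'.

n → q


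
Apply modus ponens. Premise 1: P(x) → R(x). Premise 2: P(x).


Modus ponens: from (P → Q) and P, infer Q.
P = 'P(x)' is asserted, and P → Q holds, so Q follows.

R(x).


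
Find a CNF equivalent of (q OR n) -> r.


Step 1: Rewrite as ¬(q ∨ n) ∨ r = (¬q ∧ ¬n) ∨ r.
Step 2: Distribute ∨ over ∧.

((NOT q) OR r) AND ((NOT n) OR r)


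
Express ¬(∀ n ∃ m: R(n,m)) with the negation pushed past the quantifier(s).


Negation flips each quantifier (∀↔∃) and negates the inner predicate.
¬(∀ n ∃ m: φ) = ∃ n ∀ m: ¬φ.

∃ n ∀ m: ¬(R(n,m))


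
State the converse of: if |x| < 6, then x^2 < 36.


The converse of (P → Q) is (Q → P). It is not in general equivalent to the original.
Here P = '|x| < 6' and Q = 'x^2 < 36'.

If x^2 < 36, then |x| < 6.


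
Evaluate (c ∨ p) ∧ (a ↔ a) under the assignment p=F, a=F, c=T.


Substitute p=F, a=F, c=T:
c ∨ p = T ∨ F = T
a ↔ a = F ↔ F = T
(c ∨ p) ∧ (a ↔ a) = T ∧ T = T

T


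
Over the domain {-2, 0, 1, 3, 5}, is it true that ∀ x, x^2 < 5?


Evaluate the predicate on each element: -2:T, 0:T, 1:T, 3:F, 5:F.
Counterexample x = 3 fails the predicate.

F


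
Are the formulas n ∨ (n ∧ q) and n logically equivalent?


Compare truth tables:
n | q | φ | ψ
-------------
F | F | F | F
T | F | T | T
F | T | F | F
T | T | T | T
The columns φ and ψ agree on every row.

Yes, they are logically equivalent.


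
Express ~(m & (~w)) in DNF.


Step 1: Apply De Morgan: ¬(m ∧ (¬w)) = ¬m ∨ ¬(¬w).
Step 2: Eliminate any double negations (¬¬X = X).

(~m) | w


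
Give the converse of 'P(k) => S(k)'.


The converse of (P → Q) is (Q → P). It is not in general equivalent to the original.
Here P = 'P(k)' and Q = 'S(k)'.

If S(k), then P(k).


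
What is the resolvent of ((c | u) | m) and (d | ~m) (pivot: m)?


The clauses contain complementary literals m and ~m.
Resolution eliminates this pair and disjoins the remaining literals (merging duplicates).

((u | c) | d)


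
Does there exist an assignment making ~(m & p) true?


Search for a satisfying assignment over {m, p}.
Try m=False, p=False: the formula evaluates to True.
A satisfying assignment exists.

Satisfiable.


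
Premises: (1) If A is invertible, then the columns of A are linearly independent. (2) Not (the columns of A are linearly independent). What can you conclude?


Modus tollens: from (P → Q) and ¬Q, infer ¬P.
Q = 'the columns of A are linearly independent' is denied; since P → Q, P must also fail.

Not (A is invertible).


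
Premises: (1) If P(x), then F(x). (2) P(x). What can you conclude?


Modus ponens: from (P → Q) and P, infer Q.
P = 'P(x)' is asserted, and P → Q holds, so Q follows.

F(x).


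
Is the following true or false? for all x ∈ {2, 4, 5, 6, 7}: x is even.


Evaluate the predicate on each element: 2:T, 4:T, 5:F, 6:T, 7:F.
Counterexample x = 5 fails the predicate.

F


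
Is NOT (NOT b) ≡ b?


Compare truth tables:
b | φ | ψ
---------
F | F | F
T | T | T
The columns φ and ψ agree on every row.

Yes, they are logically equivalent.


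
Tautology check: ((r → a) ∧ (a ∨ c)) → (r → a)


Build the truth table over {a, c, r}:
a | c | r | φ
-------------
F | F | F | T
T | F | F | T
F | T | F | T
T | T | F | T
F | F | T | T
T | F | T | T
F | T | T | T
T | T | T | T
Every row evaluates to true.

Yes, it is a tautology.


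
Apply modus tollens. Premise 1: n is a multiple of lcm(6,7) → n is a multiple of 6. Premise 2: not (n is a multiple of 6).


Modus tollens: from (P → Q) and ¬Q, infer ¬P.
Q = 'n is a multiple of 6' is denied; since P → Q, P must also fail.

Not (n is a multiple of lcm(6,7)).


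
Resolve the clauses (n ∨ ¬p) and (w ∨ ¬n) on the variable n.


The clauses contain complementary literals n and ¬n.
Resolution eliminates this pair and disjoins the remaining literals (merging duplicates).

(¬p ∨ w)


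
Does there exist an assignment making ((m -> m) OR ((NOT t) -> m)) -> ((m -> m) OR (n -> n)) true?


Search for a satisfying assignment over {m, n, t}.
Try m=F, n=F, t=F: the formula evaluates to T.
A satisfying assignment exists.

Satisfiable.


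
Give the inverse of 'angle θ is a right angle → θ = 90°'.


The inverse of (P → Q) is (¬P → ¬Q). It is equivalent to the converse, not to the original.
Here P = 'angle θ is a right angle' and Q = 'θ = 90°'.

If not (angle θ is a right angle), then not (θ = 90°).


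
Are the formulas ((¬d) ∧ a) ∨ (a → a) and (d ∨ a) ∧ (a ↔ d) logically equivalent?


Compare truth tables:
a | d | φ | ψ
-------------
F | F | T | F
T | F | T | F
F | T | T | F
T | T | T | T
They differ at row 1 (a=F, d=F): φ=T but ψ=F.

No, they are not logically equivalent.
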